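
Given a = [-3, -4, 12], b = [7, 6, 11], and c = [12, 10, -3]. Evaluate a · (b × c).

b × c:
i: 6·(-3) - 11·10 = -18 - 110 = -128
j: 11·12 - 7·(-3) = 132 - (-21) = 153
k: 7·10 - 6·12 = 70 - 72 = -2
b × c = (-128, 153, -2)
a · (b × c) = (-3)·(-128) + (-4)·153 + 12·(-2) = 384 - 612 - 24 = -252

-252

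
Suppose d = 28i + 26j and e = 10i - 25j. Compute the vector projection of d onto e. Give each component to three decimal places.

d · e = 28·10 + 26·(-25) = 280 - 650 = -370
|e|² = 100 + 625 = 725
proj_e d = (-370/725) · (10, -25) ≈ (-5.103, 12.759)

(-5.103, 12.759)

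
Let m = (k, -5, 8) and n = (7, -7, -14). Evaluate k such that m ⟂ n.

m · n = k·7 + (-5)·(-7) + 8·(-14) = -77 + 7k
Set equal to 0: 7k = 77, so k = 11.

11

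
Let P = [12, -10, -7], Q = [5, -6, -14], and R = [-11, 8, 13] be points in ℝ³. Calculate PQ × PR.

PQ = (-7, 4, -7)
PR = (-23, 18, 20)
i: 4·20 - (-7)·18 = 80 - (-126) = 206
j: (-7)·(-23) - (-7)·20 = 161 - (-140) = 301
k: (-7)·18 - 4·(-23) = -126 - (-92) = -34
PQ × PR = (206, 301, -34)

(206, 301, -34)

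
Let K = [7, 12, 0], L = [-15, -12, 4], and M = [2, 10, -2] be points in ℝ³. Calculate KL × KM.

KL = (-22, -24, 4)
KM = (-5, -2, -2)
i: (-24)·(-2) - 4·(-2) = 48 - (-8) = 56
j: 4·(-5) - (-22)·(-2) = -20 - 44 = -64
k: (-22)·(-2) - (-24)·(-5) = 44 - 120 = -76
KL × KM = (56, -64, -76)

(56, -64, -76)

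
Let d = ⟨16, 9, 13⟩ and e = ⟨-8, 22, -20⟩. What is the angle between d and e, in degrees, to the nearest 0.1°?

d · e = 16·(-8) + 9·22 + 13·(-20) = -128 + 198 - 260 = -190
|d|² = 256 + 81 + 169 = 506,  |d| = √506 ≈ 22.494444
|e|² = 64 + 484 + 400 = 948,  |e| = √948 ≈ 30.789609
cos θ = -190 / (22.494444 · 30.789609) ≈ -0.27433
θ = arccos(-0.27433) ≈ 105.9°

105.9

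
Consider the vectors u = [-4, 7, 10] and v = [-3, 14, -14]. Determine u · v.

u · v = (-4)·(-3) + 7·14 + 10·(-14) = 12 + 98 - 140 = -30

-30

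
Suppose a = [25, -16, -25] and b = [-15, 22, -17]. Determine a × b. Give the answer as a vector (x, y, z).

i: (-16)·(-17) - (-25)·22 = 272 - (-550) = 822
j: (-25)·(-15) - 25·(-17) = 375 - (-425) = 800
k: 25·22 - (-16)·(-15) = 550 - 240 = 310
a × b = (822, 800, 310)

(822, 800, 310)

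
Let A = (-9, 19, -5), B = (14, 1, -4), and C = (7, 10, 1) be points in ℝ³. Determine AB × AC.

(-99, -122, 81)

AB = (23, -18, 1)
AC = (16, -9, 6)
i: (-18)·6 - 1·(-9) = -108 - (-9) = -99
j: 1·16 - 23·6 = 16 - 138 = -122
k: 23·(-9) - (-18)·16 = -207 - (-288) = 81
AB × AC = (-99, -122, 81)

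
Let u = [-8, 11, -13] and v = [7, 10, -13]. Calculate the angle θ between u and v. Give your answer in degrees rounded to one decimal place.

48.3

u · v = (-8)·7 + 11·10 + (-13)·(-13) = -56 + 110 + 169 = 223
|u|² = 64 + 121 + 169 = 354,  |u| = √354 ≈ 18.814888
|v|² = 49 + 100 + 169 = 318,  |v| = √318 ≈ 17.832555
cos θ = 223 / (18.814888 · 17.832555) ≈ 0.66464
θ = arccos(0.66464) ≈ 48.3°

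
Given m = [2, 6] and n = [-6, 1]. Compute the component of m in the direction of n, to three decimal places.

m · n = 2·(-6) + 6·1 = -12 + 6 = -6
|n| = √(36 + 1) = √37 ≈ 6.0828
comp_n m = -6 / √37 ≈ -0.986

-0.986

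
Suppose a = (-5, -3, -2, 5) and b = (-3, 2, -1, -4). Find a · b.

a · b = (-5)·(-3) + (-3)·2 + (-2)·(-1) + 5·(-4) = 15 - 6 + 2 - 20 = -9

-9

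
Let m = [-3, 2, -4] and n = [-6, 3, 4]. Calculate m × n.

(20, 36, 3)

i: 2·4 - (-4)·3 = 8 - (-12) = 20
j: (-4)·(-6) - (-3)·4 = 24 - (-12) = 36
k: (-3)·3 - 2·(-6) = -9 - (-12) = 3
m × n = (20, 36, 3)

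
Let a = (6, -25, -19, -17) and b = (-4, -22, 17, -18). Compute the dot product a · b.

509

a · b = 6·(-4) + (-25)·(-22) + (-19)·17 + (-17)·(-18) = -24 + 550 - 323 + 306 = 509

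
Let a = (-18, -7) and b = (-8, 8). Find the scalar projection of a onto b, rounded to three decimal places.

a · b = (-18)·(-8) + (-7)·8 = 144 - 56 = 88
|b| = √(64 + 64) = √128 ≈ 11.3137
comp_b a = 88 / √128 ≈ 7.778

7.778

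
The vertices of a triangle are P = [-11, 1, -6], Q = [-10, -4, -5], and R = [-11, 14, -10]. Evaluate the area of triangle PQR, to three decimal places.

7.649

PQ = (1, -5, 1),  PR = (0, 13, -4)
i: (-5)·(-4) - 1·13 = 20 - 13 = 7
j: 1·0 - 1·(-4) = 0 - (-4) = 4
k: 1·13 - (-5)·0 = 13 - 0 = 13
PQ × PR = (7, 4, 13)
|PQ × PR| = √234 ≈ 15.2971
area = ½ · 15.2971 ≈ 7.649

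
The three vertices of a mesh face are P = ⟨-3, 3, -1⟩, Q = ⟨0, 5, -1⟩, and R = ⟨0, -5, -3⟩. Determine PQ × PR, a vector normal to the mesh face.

(-4, 6, -30)

PQ = (3, 2, 0)
PR = (3, -8, -2)
i: 2·(-2) - 0·(-8) = -4 - 0 = -4
j: 0·3 - 3·(-2) = 0 - (-6) = 6
k: 3·(-8) - 2·3 = -24 - 6 = -30
PQ × PR = (-4, 6, -30)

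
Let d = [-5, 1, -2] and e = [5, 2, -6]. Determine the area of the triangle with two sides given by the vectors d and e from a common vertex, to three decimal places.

21.383

i: 1·(-6) - (-2)·2 = -6 - (-4) = -2
j: (-2)·5 - (-5)·(-6) = -10 - 30 = -40
k: (-5)·2 - 1·5 = -10 - 5 = -15
d × e = (-2, -40, -15)
|d × e| = √((-2)² + (-40)² + (-15)²) = √1829 ≈ 42.7668
area = ½ · 42.7668 ≈ 21.383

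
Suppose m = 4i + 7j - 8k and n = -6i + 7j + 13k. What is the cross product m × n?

i: 7·13 - (-8)·7 = 91 - (-56) = 147
j: (-8)·(-6) - 4·13 = 48 - 52 = -4
k: 4·7 - 7·(-6) = 28 - (-42) = 70
m × n = (147, -4, 70)

(147, -4, 70)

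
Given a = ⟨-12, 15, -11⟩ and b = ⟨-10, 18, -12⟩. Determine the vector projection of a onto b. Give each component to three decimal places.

a · b = (-12)·(-10) + 15·18 + (-11)·(-12) = 120 + 270 + 132 = 522
|b|² = 100 + 324 + 144 = 568
proj_b a = (522/568) · (-10, 18, -12) ≈ (-9.190, 16.542, -11.028)

(-9.190, 16.542, -11.028)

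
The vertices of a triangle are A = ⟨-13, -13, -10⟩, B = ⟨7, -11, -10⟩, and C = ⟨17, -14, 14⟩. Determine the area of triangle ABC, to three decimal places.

AB = (20, 2, 0),  AC = (30, -1, 24)
i: 2·24 - 0·(-1) = 48 - 0 = 48
j: 0·30 - 20·24 = 0 - 480 = -480
k: 20·(-1) - 2·30 = -20 - 60 = -80
AB × AC = (48, -480, -80)
|AB × AC| = √239104 ≈ 488.9826
area = ½ · 488.9826 ≈ 244.491

244.491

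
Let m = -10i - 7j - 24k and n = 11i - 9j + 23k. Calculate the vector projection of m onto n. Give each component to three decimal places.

m · n = (-10)·11 + (-7)·(-9) + (-24)·23 = -110 + 63 - 552 = -599
|n|² = 121 + 81 + 529 = 731
proj_n m = (-599/731) · (11, -9, 23) ≈ (-9.014, 7.375, -18.847)

(-9.014, 7.375, -18.847)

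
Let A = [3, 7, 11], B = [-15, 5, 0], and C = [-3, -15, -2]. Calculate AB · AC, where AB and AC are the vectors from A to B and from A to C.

AB = B − A = (-18, -2, -11)
AC = C − A = (-6, -22, -13)
AB · AC = (-18)·(-6) + (-2)·(-22) + (-11)·(-13) = 108 + 44 + 143 = 295

295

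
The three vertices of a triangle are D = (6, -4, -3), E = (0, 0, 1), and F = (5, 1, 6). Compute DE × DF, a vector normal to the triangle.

DE = (-6, 4, 4)
DF = (-1, 5, 9)
i: 4·9 - 4·5 = 36 - 20 = 16
j: 4·(-1) - (-6)·9 = -4 - (-54) = 50
k: (-6)·5 - 4·(-1) = -30 - (-4) = -26
DE × DF = (16, 50, -26)

(16, 50, -26)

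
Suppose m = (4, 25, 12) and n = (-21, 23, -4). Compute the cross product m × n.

i: 25·(-4) - 12·23 = -100 - 276 = -376
j: 12·(-21) - 4·(-4) = -252 - (-16) = -236
k: 4·23 - 25·(-21) = 92 - (-525) = 617
m × n = (-376, -236, 617)

(-376, -236, 617)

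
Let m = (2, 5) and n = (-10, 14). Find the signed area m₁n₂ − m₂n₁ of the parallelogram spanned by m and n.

78

2·14 - 5·(-10) = 28 - (-50) = 78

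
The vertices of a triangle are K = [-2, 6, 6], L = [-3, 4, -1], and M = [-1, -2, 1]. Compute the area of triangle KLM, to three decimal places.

KL = (-1, -2, -7),  KM = (1, -8, -5)
i: (-2)·(-5) - (-7)·(-8) = 10 - 56 = -46
j: (-7)·1 - (-1)·(-5) = -7 - 5 = -12
k: (-1)·(-8) - (-2)·1 = 8 - (-2) = 10
KL × KM = (-46, -12, 10)
|KL × KM| = √2360 ≈ 48.5798
area = ½ · 48.5798 ≈ 24.290

24.290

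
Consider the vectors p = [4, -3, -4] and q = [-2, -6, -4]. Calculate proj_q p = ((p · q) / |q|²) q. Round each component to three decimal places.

p · q = 4·(-2) + (-3)·(-6) + (-4)·(-4) = -8 + 18 + 16 = 26
|q|² = 4 + 36 + 16 = 56
proj_q p = (26/56) · (-2, -6, -4) ≈ (-0.929, -2.786, -1.857)

(-0.929, -2.786, -1.857)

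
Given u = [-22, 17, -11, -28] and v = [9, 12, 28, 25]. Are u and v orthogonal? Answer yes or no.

no

u · v = (-22)·9 + 17·12 + (-11)·28 + (-28)·25 = -198 + 204 - 308 - 700 = -1002
Nonzero, so the vectors are not orthogonal.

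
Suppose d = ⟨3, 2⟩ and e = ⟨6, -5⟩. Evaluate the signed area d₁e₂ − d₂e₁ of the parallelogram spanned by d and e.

-27

3·(-5) - 2·6 = -15 - 12 = -27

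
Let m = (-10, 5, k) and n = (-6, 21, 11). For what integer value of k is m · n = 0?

-15

m · n = (-10)·(-6) + 5·21 + k·11 = 165 + 11k
Set equal to 0: 11k = -165, so k = -15.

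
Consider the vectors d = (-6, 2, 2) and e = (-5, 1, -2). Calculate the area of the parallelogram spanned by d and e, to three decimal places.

23.152

i: 2·(-2) - 2·1 = -4 - 2 = -6
j: 2·(-5) - (-6)·(-2) = -10 - 12 = -22
k: (-6)·1 - 2·(-5) = -6 - (-10) = 4
d × e = (-6, -22, 4)
|d × e| = √((-6)² + (-22)² + 4²) = √536 ≈ 23.1517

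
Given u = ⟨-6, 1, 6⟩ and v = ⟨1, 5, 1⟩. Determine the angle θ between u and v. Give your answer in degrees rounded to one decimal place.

u · v = (-6)·1 + 1·5 + 6·1 = -6 + 5 + 6 = 5
|u|² = 36 + 1 + 36 = 73,  |u| = √73 ≈ 8.544004
|v|² = 1 + 25 + 1 = 27,  |v| = √27 ≈ 5.196152
cos θ = 5 / (8.544004 · 5.196152) ≈ 0.11262
θ = arccos(0.11262) ≈ 83.5°

83.5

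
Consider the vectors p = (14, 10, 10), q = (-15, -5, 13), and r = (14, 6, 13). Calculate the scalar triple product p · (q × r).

q × r:
i: (-5)·13 - 13·6 = -65 - 78 = -143
j: 13·14 - (-15)·13 = 182 - (-195) = 377
k: (-15)·6 - (-5)·14 = -90 - (-70) = -20
q × r = (-143, 377, -20)
p · (q × r) = 14·(-143) + 10·377 + 10·(-20) = -2002 + 3770 - 200 = 1568

1568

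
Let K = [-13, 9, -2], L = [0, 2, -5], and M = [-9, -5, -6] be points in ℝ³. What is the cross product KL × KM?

KL = (13, -7, -3)
KM = (4, -14, -4)
i: (-7)·(-4) - (-3)·(-14) = 28 - 42 = -14
j: (-3)·4 - 13·(-4) = -12 - (-52) = 40
k: 13·(-14) - (-7)·4 = -182 - (-28) = -154
KL × KM = (-14, 40, -154)

(-14, 40, -154)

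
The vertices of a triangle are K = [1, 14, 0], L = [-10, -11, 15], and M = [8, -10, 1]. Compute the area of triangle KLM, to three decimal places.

KL = (-11, -25, 15),  KM = (7, -24, 1)
i: (-25)·1 - 15·(-24) = -25 - (-360) = 335
j: 15·7 - (-11)·1 = 105 - (-11) = 116
k: (-11)·(-24) - (-25)·7 = 264 - (-175) = 439
KL × KM = (335, 116, 439)
|KL × KM| = √318402 ≈ 564.2712
area = ½ · 564.2712 ≈ 282.136

282.136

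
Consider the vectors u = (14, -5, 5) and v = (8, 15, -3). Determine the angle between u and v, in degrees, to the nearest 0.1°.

85.3

u · v = 14·8 + (-5)·15 + 5·(-3) = 112 - 75 - 15 = 22
|u|² = 196 + 25 + 25 = 246,  |u| = √246 ≈ 15.684387
|v|² = 64 + 225 + 9 = 298,  |v| = √298 ≈ 17.262677
cos θ = 22 / (15.684387 · 17.262677) ≈ 0.08125
θ = arccos(0.08125) ≈ 85.3°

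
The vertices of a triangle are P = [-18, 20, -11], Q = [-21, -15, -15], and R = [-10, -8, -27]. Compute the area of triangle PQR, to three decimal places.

PQ = (-3, -35, -4),  PR = (8, -28, -16)
i: (-35)·(-16) - (-4)·(-28) = 560 - 112 = 448
j: (-4)·8 - (-3)·(-16) = -32 - 48 = -80
k: (-3)·(-28) - (-35)·8 = 84 - (-280) = 364
PQ × PR = (448, -80, 364)
|PQ × PR| = √339600 ≈ 582.7521
area = ½ · 582.7521 ≈ 291.376

291.376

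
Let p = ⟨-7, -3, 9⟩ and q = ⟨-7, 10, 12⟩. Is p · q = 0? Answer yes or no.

p · q = (-7)·(-7) + (-3)·10 + 9·12 = 49 - 30 + 108 = 127
Nonzero, so the vectors are not orthogonal.

no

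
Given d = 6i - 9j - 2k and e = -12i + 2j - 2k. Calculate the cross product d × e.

(22, 36, -96)

i: (-9)·(-2) - (-2)·2 = 18 - (-4) = 22
j: (-2)·(-12) - 6·(-2) = 24 - (-12) = 36
k: 6·2 - (-9)·(-12) = 12 - 108 = -96
d × e = (22, 36, -96)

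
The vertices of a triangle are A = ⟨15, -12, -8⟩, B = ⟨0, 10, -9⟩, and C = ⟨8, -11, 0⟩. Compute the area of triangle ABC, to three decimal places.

AB = (-15, 22, -1),  AC = (-7, 1, 8)
i: 22·8 - (-1)·1 = 176 - (-1) = 177
j: (-1)·(-7) - (-15)·8 = 7 - (-120) = 127
k: (-15)·1 - 22·(-7) = -15 - (-154) = 139
AB × AC = (177, 127, 139)
|AB × AC| = √66779 ≈ 258.4163
area = ½ · 258.4163 ≈ 129.208

129.208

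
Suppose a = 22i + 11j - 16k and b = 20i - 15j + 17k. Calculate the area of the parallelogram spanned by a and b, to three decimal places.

i: 11·17 - (-16)·(-15) = 187 - 240 = -53
j: (-16)·20 - 22·17 = -320 - 374 = -694
k: 22·(-15) - 11·20 = -330 - 220 = -550
a × b = (-53, -694, -550)
|a × b| = √((-53)² + (-694)² + (-550)²) = √786945 ≈ 887.0992

887.099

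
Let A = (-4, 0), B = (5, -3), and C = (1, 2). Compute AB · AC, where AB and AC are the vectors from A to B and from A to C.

AB = B − A = (9, -3)
AC = C − A = (5, 2)
AB · AC = 9·5 + (-3)·2 = 45 - 6 = 39

39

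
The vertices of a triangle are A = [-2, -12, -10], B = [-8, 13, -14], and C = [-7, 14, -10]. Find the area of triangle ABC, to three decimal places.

55.175

AB = (-6, 25, -4),  AC = (-5, 26, 0)
i: 25·0 - (-4)·26 = 0 - (-104) = 104
j: (-4)·(-5) - (-6)·0 = 20 - 0 = 20
k: (-6)·26 - 25·(-5) = -156 - (-125) = -31
AB × AC = (104, 20, -31)
|AB × AC| = √12177 ≈ 110.3494
area = ½ · 110.3494 ≈ 55.175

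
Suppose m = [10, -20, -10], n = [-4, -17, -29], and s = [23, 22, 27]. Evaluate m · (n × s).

n × s:
i: (-17)·27 - (-29)·22 = -459 - (-638) = 179
j: (-29)·23 - (-4)·27 = -667 - (-108) = -559
k: (-4)·22 - (-17)·23 = -88 - (-391) = 303
n × s = (179, -559, 303)
m · (n × s) = 10·179 + (-20)·(-559) + (-10)·303 = 1790 + 11180 - 3030 = 9940

9940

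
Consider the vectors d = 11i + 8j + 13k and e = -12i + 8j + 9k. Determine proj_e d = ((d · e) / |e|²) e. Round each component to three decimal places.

d · e = 11·(-12) + 8·8 + 13·9 = -132 + 64 + 117 = 49
|e|² = 144 + 64 + 81 = 289
proj_e d = (49/289) · (-12, 8, 9) ≈ (-2.035, 1.356, 1.526)

(-2.035, 1.356, 1.526)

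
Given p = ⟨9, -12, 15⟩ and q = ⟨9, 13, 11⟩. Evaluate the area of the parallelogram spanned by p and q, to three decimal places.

i: (-12)·11 - 15·13 = -132 - 195 = -327
j: 15·9 - 9·11 = 135 - 99 = 36
k: 9·13 - (-12)·9 = 117 - (-108) = 225
p × q = (-327, 36, 225)
|p × q| = √((-327)² + 36² + 225²) = √158850 ≈ 398.5599

398.560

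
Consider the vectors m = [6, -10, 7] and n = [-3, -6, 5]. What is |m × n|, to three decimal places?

83.791

i: (-10)·5 - 7·(-6) = -50 - (-42) = -8
j: 7·(-3) - 6·5 = -21 - 30 = -51
k: 6·(-6) - (-10)·(-3) = -36 - 30 = -66
m × n = (-8, -51, -66)
|m × n| = √((-8)² + (-51)² + (-66)²) = √7021 ≈ 83.7914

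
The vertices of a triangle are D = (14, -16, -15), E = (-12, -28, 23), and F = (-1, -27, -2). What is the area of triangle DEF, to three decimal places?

182.828

DE = (-26, -12, 38),  DF = (-15, -11, 13)
i: (-12)·13 - 38·(-11) = -156 - (-418) = 262
j: 38·(-15) - (-26)·13 = -570 - (-338) = -232
k: (-26)·(-11) - (-12)·(-15) = 286 - 180 = 106
DE × DF = (262, -232, 106)
|DE × DF| = √133704 ≈ 365.6556
area = ½ · 365.6556 ≈ 182.828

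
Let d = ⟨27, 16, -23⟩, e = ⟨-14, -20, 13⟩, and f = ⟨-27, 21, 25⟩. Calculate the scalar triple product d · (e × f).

-1705

e × f:
i: (-20)·25 - 13·21 = -500 - 273 = -773
j: 13·(-27) - (-14)·25 = -351 - (-350) = -1
k: (-14)·21 - (-20)·(-27) = -294 - 540 = -834
e × f = (-773, -1, -834)
d · (e × f) = 27·(-773) + 16·(-1) + (-23)·(-834) = -20871 - 16 + 19182 = -1705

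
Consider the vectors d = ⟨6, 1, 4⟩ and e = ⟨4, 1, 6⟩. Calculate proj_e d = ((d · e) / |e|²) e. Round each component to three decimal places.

d · e = 6·4 + 1·1 + 4·6 = 24 + 1 + 24 = 49
|e|² = 16 + 1 + 36 = 53
proj_e d = (49/53) · (4, 1, 6) ≈ (3.698, 0.925, 5.547)

(3.698, 0.925, 5.547)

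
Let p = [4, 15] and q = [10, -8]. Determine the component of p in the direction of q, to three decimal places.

-6.247

p · q = 4·10 + 15·(-8) = 40 - 120 = -80
|q| = √(100 + 64) = √164 ≈ 12.8062
comp_q p = -80 / √164 ≈ -6.247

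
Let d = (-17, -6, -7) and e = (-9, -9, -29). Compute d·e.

d · e = (-17)·(-9) + (-6)·(-9) + (-7)·(-29) = 153 + 54 + 203 = 410

410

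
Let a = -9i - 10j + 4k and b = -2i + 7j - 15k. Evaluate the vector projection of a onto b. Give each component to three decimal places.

a · b = (-9)·(-2) + (-10)·7 + 4·(-15) = 18 - 70 - 60 = -112
|b|² = 4 + 49 + 225 = 278
proj_b a = (-112/278) · (-2, 7, -15) ≈ (0.806, -2.820, 6.043)

(0.806, -2.820, 6.043)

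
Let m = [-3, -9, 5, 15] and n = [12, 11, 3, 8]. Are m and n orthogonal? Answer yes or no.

yes

m · n = (-3)·12 + (-9)·11 + 5·3 + 15·8 = -36 - 99 + 15 + 120 = 0
Zero, so the vectors are orthogonal.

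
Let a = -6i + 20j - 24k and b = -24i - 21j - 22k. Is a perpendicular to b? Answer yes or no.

no

a · b = (-6)·(-24) + 20·(-21) + (-24)·(-22) = 144 - 420 + 528 = 252
Nonzero, so the vectors are not orthogonal.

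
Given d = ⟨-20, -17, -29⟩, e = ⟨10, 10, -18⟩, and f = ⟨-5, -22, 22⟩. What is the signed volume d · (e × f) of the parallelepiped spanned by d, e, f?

e × f:
i: 10·22 - (-18)·(-22) = 220 - 396 = -176
j: (-18)·(-5) - 10·22 = 90 - 220 = -130
k: 10·(-22) - 10·(-5) = -220 - (-50) = -170
e × f = (-176, -130, -170)
d · (e × f) = (-20)·(-176) + (-17)·(-130) + (-29)·(-170) = 3520 + 2210 + 4930 = 10660

10660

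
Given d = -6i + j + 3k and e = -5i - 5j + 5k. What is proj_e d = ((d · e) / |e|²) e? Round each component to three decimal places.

d · e = (-6)·(-5) + 1·(-5) + 3·5 = 30 - 5 + 15 = 40
|e|² = 25 + 25 + 25 = 75
proj_e d = (40/75) · (-5, -5, 5) ≈ (-2.667, -2.667, 2.667)

(-2.667, -2.667, 2.667)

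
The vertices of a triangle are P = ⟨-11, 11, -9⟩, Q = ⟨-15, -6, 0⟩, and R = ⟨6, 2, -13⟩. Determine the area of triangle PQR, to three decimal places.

PQ = (-4, -17, 9),  PR = (17, -9, -4)
i: (-17)·(-4) - 9·(-9) = 68 - (-81) = 149
j: 9·17 - (-4)·(-4) = 153 - 16 = 137
k: (-4)·(-9) - (-17)·17 = 36 - (-289) = 325
PQ × PR = (149, 137, 325)
|PQ × PR| = √146595 ≈ 382.8773
area = ½ · 382.8773 ≈ 191.439

191.439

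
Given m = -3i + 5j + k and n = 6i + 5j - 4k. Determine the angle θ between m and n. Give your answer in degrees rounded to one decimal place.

86.7

m · n = (-3)·6 + 5·5 + 1·(-4) = -18 + 25 - 4 = 3
|m|² = 9 + 25 + 1 = 35,  |m| = √35 ≈ 5.916080
|n|² = 36 + 25 + 16 = 77,  |n| = √77 ≈ 8.774964
cos θ = 3 / (5.916080 · 8.774964) ≈ 0.05779
θ = arccos(0.05779) ≈ 86.7°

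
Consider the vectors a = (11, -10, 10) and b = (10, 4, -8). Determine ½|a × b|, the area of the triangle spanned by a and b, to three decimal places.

i: (-10)·(-8) - 10·4 = 80 - 40 = 40
j: 10·10 - 11·(-8) = 100 - (-88) = 188
k: 11·4 - (-10)·10 = 44 - (-100) = 144
a × b = (40, 188, 144)
|a × b| = √(40² + 188² + 144²) = √57680 ≈ 240.1666
area = ½ · 240.1666 ≈ 120.083

120.083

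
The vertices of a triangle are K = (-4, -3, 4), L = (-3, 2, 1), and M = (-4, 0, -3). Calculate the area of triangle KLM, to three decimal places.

KL = (1, 5, -3),  KM = (0, 3, -7)
i: 5·(-7) - (-3)·3 = -35 - (-9) = -26
j: (-3)·0 - 1·(-7) = 0 - (-7) = 7
k: 1·3 - 5·0 = 3 - 0 = 3
KL × KM = (-26, 7, 3)
|KL × KM| = √734 ≈ 27.0924
area = ½ · 27.0924 ≈ 13.546

13.546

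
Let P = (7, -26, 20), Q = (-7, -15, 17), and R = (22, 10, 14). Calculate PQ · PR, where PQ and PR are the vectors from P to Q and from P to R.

PQ = Q − P = (-14, 11, -3)
PR = R − P = (15, 36, -6)
PQ · PR = (-14)·15 + 11·36 + (-3)·(-6) = -210 + 396 + 18 = 204

204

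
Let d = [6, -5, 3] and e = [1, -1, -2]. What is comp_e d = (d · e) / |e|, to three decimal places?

d · e = 6·1 + (-5)·(-1) + 3·(-2) = 6 + 5 - 6 = 5
|e| = √(1 + 1 + 4) = √6 ≈ 2.4495
comp_e d = 5 / √6 ≈ 2.041

2.041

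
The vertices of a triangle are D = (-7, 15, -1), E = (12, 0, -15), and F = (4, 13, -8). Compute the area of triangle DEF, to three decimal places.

74.998

DE = (19, -15, -14),  DF = (11, -2, -7)
i: (-15)·(-7) - (-14)·(-2) = 105 - 28 = 77
j: (-14)·11 - 19·(-7) = -154 - (-133) = -21
k: 19·(-2) - (-15)·11 = -38 - (-165) = 127
DE × DF = (77, -21, 127)
|DE × DF| = √22499 ≈ 149.9967
area = ½ · 149.9967 ≈ 74.998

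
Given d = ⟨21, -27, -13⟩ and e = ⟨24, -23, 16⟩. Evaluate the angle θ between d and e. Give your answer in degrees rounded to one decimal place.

47.2

d · e = 21·24 + (-27)·(-23) + (-13)·16 = 504 + 621 - 208 = 917
|d|² = 441 + 729 + 169 = 1339,  |d| = √1339 ≈ 36.592349
|e|² = 576 + 529 + 256 = 1361,  |e| = √1361 ≈ 36.891733
cos θ = 917 / (36.592349 · 36.891733) ≈ 0.67928
θ = arccos(0.67928) ≈ 47.2°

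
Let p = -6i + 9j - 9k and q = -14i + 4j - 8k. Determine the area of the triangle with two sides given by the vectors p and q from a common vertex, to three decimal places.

i: 9·(-8) - (-9)·4 = -72 - (-36) = -36
j: (-9)·(-14) - (-6)·(-8) = 126 - 48 = 78
k: (-6)·4 - 9·(-14) = -24 - (-126) = 102
p × q = (-36, 78, 102)
|p × q| = √((-36)² + 78² + 102²) = √17784 ≈ 133.3567
area = ½ · 133.3567 ≈ 66.678

66.678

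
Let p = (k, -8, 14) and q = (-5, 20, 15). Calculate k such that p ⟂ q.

p · q = k·(-5) + (-8)·20 + 14·15 = 50 - 5k
Set equal to 0: -5k = -50, so k = 10.

10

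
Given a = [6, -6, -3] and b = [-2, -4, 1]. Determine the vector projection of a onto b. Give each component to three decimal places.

(-0.857, -1.714, 0.429)

a · b = 6·(-2) + (-6)·(-4) + (-3)·1 = -12 + 24 - 3 = 9
|b|² = 4 + 16 + 1 = 21
proj_b a = (9/21) · (-2, -4, 1) ≈ (-0.857, -1.714, 0.429)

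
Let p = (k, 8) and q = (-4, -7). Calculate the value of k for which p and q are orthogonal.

p · q = k·(-4) + 8·(-7) = -56 - 4k
Set equal to 0: -4k = 56, so k = -14.

-14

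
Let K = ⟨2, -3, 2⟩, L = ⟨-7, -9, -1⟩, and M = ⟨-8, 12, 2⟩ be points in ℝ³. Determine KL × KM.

KL = (-9, -6, -3)
KM = (-10, 15, 0)
i: (-6)·0 - (-3)·15 = 0 - (-45) = 45
j: (-3)·(-10) - (-9)·0 = 30 - 0 = 30
k: (-9)·15 - (-6)·(-10) = -135 - 60 = -195
KL × KM = (45, 30, -195)

(45, 30, -195)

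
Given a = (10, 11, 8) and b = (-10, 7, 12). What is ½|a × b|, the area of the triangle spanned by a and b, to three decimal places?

139.800

i: 11·12 - 8·7 = 132 - 56 = 76
j: 8·(-10) - 10·12 = -80 - 120 = -200
k: 10·7 - 11·(-10) = 70 - (-110) = 180
a × b = (76, -200, 180)
|a × b| = √(76² + (-200)² + 180²) = √78176 ≈ 279.5997
area = ½ · 279.5997 ≈ 139.800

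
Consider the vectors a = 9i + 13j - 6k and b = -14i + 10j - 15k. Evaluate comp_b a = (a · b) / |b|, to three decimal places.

4.118

a · b = 9·(-14) + 13·10 + (-6)·(-15) = -126 + 130 + 90 = 94
|b| = √(196 + 100 + 225) = √521 ≈ 22.8254
comp_b a = 94 / √521 ≈ 4.118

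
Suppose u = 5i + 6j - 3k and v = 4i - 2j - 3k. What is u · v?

17

u · v = 5·4 + 6·(-2) + (-3)·(-3) = 20 - 12 + 9 = 17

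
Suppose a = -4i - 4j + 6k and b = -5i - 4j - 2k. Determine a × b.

i: (-4)·(-2) - 6·(-4) = 8 - (-24) = 32
j: 6·(-5) - (-4)·(-2) = -30 - 8 = -38
k: (-4)·(-4) - (-4)·(-5) = 16 - 20 = -4
a × b = (32, -38, -4)

(32, -38, -4)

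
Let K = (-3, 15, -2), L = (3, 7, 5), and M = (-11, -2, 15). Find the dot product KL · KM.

KL = L − K = (6, -8, 7)
KM = M − K = (-8, -17, 17)
KL · KM = 6·(-8) + (-8)·(-17) + 7·17 = -48 + 136 + 119 = 207

207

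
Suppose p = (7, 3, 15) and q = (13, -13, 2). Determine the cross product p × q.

(201, 181, -130)

i: 3·2 - 15·(-13) = 6 - (-195) = 201
j: 15·13 - 7·2 = 195 - 14 = 181
k: 7·(-13) - 3·13 = -91 - 39 = -130
p × q = (201, 181, -130)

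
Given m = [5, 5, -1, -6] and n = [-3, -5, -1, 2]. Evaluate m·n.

-51

m · n = 5·(-3) + 5·(-5) + (-1)·(-1) + (-6)·2 = -15 - 25 + 1 - 12 = -51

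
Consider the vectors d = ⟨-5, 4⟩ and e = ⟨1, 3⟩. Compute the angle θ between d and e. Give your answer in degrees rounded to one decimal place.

d · e = (-5)·1 + 4·3 = -5 + 12 = 7
|d|² = 25 + 16 = 41,  |d| = √41 ≈ 6.403124
|e|² = 1 + 9 = 10,  |e| = √10 ≈ 3.162278
cos θ = 7 / (6.403124 · 3.162278) ≈ 0.34571
θ = arccos(0.34571) ≈ 69.8°

69.8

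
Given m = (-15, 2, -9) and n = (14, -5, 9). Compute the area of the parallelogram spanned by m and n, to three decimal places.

i: 2·9 - (-9)·(-5) = 18 - 45 = -27
j: (-9)·14 - (-15)·9 = -126 - (-135) = 9
k: (-15)·(-5) - 2·14 = 75 - 28 = 47
m × n = (-27, 9, 47)
|m × n| = √((-27)² + 9² + 47²) = √3019 ≈ 54.9454

54.945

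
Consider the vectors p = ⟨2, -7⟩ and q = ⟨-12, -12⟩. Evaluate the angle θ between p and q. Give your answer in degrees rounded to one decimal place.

60.9

p · q = 2·(-12) + (-7)·(-12) = -24 + 84 = 60
|p|² = 4 + 49 = 53,  |p| = √53 ≈ 7.280110
|q|² = 144 + 144 = 288,  |q| = √288 ≈ 16.970563
cos θ = 60 / (7.280110 · 16.970563) ≈ 0.48564
θ = arccos(0.48564) ≈ 60.9°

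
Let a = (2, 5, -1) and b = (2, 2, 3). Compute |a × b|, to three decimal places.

i: 5·3 - (-1)·2 = 15 - (-2) = 17
j: (-1)·2 - 2·3 = -2 - 6 = -8
k: 2·2 - 5·2 = 4 - 10 = -6
a × b = (17, -8, -6)
|a × b| = √(17² + (-8)² + (-6)²) = √389 ≈ 19.7231

19.723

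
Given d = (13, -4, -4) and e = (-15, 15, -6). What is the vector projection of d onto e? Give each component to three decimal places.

(7.130, -7.130, 2.852)

d · e = 13·(-15) + (-4)·15 + (-4)·(-6) = -195 - 60 + 24 = -231
|e|² = 225 + 225 + 36 = 486
proj_e d = (-231/486) · (-15, 15, -6) ≈ (7.130, -7.130, 2.852)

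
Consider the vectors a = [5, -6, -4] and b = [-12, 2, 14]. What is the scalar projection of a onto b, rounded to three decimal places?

a · b = 5·(-12) + (-6)·2 + (-4)·14 = -60 - 12 - 56 = -128
|b| = √(144 + 4 + 196) = √344 ≈ 18.5472
comp_b a = -128 / √344 ≈ -6.901

-6.901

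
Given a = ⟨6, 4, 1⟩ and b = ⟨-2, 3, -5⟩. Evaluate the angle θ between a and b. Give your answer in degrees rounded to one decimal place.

96.4

a · b = 6·(-2) + 4·3 + 1·(-5) = -12 + 12 - 5 = -5
|a|² = 36 + 16 + 1 = 53,  |a| = √53 ≈ 7.280110
|b|² = 4 + 9 + 25 = 38,  |b| = √38 ≈ 6.164414
cos θ = -5 / (7.280110 · 6.164414) ≈ -0.11141
θ = arccos(-0.11141) ≈ 96.4°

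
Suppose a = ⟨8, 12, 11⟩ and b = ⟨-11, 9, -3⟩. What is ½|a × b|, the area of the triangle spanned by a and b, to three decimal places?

131.577

i: 12·(-3) - 11·9 = -36 - 99 = -135
j: 11·(-11) - 8·(-3) = -121 - (-24) = -97
k: 8·9 - 12·(-11) = 72 - (-132) = 204
a × b = (-135, -97, 204)
|a × b| = √((-135)² + (-97)² + 204²) = √69250 ≈ 263.1539
area = ½ · 263.1539 ≈ 131.577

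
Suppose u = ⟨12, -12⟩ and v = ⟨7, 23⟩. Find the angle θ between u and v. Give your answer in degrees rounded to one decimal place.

u · v = 12·7 + (-12)·23 = 84 - 276 = -192
|u|² = 144 + 144 = 288,  |u| = √288 ≈ 16.970563
|v|² = 49 + 529 = 578,  |v| = √578 ≈ 24.041631
cos θ = -192 / (16.970563 · 24.041631) ≈ -0.47059
θ = arccos(-0.47059) ≈ 118.1°

118.1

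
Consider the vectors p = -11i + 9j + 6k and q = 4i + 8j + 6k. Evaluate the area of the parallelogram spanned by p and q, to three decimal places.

153.336

i: 9·6 - 6·8 = 54 - 48 = 6
j: 6·4 - (-11)·6 = 24 - (-66) = 90
k: (-11)·8 - 9·4 = -88 - 36 = -124
p × q = (6, 90, -124)
|p × q| = √(6² + 90² + (-124)²) = √23512 ≈ 153.3362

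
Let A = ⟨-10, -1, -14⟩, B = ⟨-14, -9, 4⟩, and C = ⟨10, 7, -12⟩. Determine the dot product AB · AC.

AB = B − A = (-4, -8, 18)
AC = C − A = (20, 8, 2)
AB · AC = (-4)·20 + (-8)·8 + 18·2 = -80 - 64 + 36 = -108

-108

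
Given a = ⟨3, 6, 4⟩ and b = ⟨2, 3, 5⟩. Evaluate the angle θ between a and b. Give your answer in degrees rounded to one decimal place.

a · b = 3·2 + 6·3 + 4·5 = 6 + 18 + 20 = 44
|a|² = 9 + 36 + 16 = 61,  |a| = √61 ≈ 7.810250
|b|² = 4 + 9 + 25 = 38,  |b| = √38 ≈ 6.164414
cos θ = 44 / (7.810250 · 6.164414) ≈ 0.91389
θ = arccos(0.91389) ≈ 24.0°

24.0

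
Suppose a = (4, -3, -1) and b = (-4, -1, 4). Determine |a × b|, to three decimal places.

i: (-3)·4 - (-1)·(-1) = -12 - 1 = -13
j: (-1)·(-4) - 4·4 = 4 - 16 = -12
k: 4·(-1) - (-3)·(-4) = -4 - 12 = -16
a × b = (-13, -12, -16)
|a × b| = √((-13)² + (-12)² + (-16)²) = √569 ≈ 23.8537

23.854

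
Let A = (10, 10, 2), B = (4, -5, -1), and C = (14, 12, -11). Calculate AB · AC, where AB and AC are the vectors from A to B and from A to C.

AB = B − A = (-6, -15, -3)
AC = C − A = (4, 2, -13)
AB · AC = (-6)·4 + (-15)·2 + (-3)·(-13) = -24 - 30 + 39 = -15

-15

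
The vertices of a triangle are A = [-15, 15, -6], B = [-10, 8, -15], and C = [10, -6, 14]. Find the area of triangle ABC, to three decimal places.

233.862

AB = (5, -7, -9),  AC = (25, -21, 20)
i: (-7)·20 - (-9)·(-21) = -140 - 189 = -329
j: (-9)·25 - 5·20 = -225 - 100 = -325
k: 5·(-21) - (-7)·25 = -105 - (-175) = 70
AB × AC = (-329, -325, 70)
|AB × AC| = √218766 ≈ 467.7243
area = ½ · 467.7243 ≈ 233.862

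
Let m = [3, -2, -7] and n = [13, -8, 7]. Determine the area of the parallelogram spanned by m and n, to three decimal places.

132.091

i: (-2)·7 - (-7)·(-8) = -14 - 56 = -70
j: (-7)·13 - 3·7 = -91 - 21 = -112
k: 3·(-8) - (-2)·13 = -24 - (-26) = 2
m × n = (-70, -112, 2)
|m × n| = √((-70)² + (-112)² + 2²) = √17448 ≈ 132.0909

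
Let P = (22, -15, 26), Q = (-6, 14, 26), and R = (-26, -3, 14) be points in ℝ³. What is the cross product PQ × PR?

(-348, -336, 1056)

PQ = (-28, 29, 0)
PR = (-48, 12, -12)
i: 29·(-12) - 0·12 = -348 - 0 = -348
j: 0·(-48) - (-28)·(-12) = 0 - 336 = -336
k: (-28)·12 - 29·(-48) = -336 - (-1392) = 1056
PQ × PR = (-348, -336, 1056)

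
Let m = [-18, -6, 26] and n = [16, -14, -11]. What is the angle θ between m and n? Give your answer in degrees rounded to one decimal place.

m · n = (-18)·16 + (-6)·(-14) + 26·(-11) = -288 + 84 - 286 = -490
|m|² = 324 + 36 + 676 = 1036,  |m| = √1036 ≈ 32.186954
|n|² = 256 + 196 + 121 = 573,  |n| = √573 ≈ 23.937418
cos θ = -490 / (32.186954 · 23.937418) ≈ -0.63597
θ = arccos(-0.63597) ≈ 129.5°

129.5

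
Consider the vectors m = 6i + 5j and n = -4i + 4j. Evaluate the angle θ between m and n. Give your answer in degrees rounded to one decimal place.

95.2

m · n = 6·(-4) + 5·4 = -24 + 20 = -4
|m|² = 36 + 25 = 61,  |m| = √61 ≈ 7.810250
|n|² = 16 + 16 = 32,  |n| = √32 ≈ 5.656854
cos θ = -4 / (7.810250 · 5.656854) ≈ -0.09054
θ = arccos(-0.09054) ≈ 95.2°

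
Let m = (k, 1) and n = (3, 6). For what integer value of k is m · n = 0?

m · n = k·3 + 1·6 = 6 + 3k
Set equal to 0: 3k = -6, so k = -2.

-2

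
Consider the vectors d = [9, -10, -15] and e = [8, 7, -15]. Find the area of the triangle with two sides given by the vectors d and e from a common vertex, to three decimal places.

i: (-10)·(-15) - (-15)·7 = 150 - (-105) = 255
j: (-15)·8 - 9·(-15) = -120 - (-135) = 15
k: 9·7 - (-10)·8 = 63 - (-80) = 143
d × e = (255, 15, 143)
|d × e| = √(255² + 15² + 143²) = √85699 ≈ 292.7439
area = ½ · 292.7439 ≈ 146.372

146.372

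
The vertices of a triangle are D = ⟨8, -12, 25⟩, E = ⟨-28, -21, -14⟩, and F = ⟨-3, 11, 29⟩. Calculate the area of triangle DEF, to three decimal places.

694.438

DE = (-36, -9, -39),  DF = (-11, 23, 4)
i: (-9)·4 - (-39)·23 = -36 - (-897) = 861
j: (-39)·(-11) - (-36)·4 = 429 - (-144) = 573
k: (-36)·23 - (-9)·(-11) = -828 - 99 = -927
DE × DF = (861, 573, -927)
|DE × DF| = √1928979 ≈ 1388.8769
area = ½ · 1388.8769 ≈ 694.438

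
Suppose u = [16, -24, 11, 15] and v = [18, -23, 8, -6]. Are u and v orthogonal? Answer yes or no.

u · v = 16·18 + (-24)·(-23) + 11·8 + 15·(-6) = 288 + 552 + 88 - 90 = 838
Nonzero, so the vectors are not orthogonal.

no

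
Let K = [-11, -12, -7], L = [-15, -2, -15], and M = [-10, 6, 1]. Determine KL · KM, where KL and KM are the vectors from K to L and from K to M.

KL = L − K = (-4, 10, -8)
KM = M − K = (1, 18, 8)
KL · KM = (-4)·1 + 10·18 + (-8)·8 = -4 + 180 - 64 = 112

112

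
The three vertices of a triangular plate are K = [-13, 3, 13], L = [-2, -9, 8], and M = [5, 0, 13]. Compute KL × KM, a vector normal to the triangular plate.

KL = (11, -12, -5)
KM = (18, -3, 0)
i: (-12)·0 - (-5)·(-3) = 0 - 15 = -15
j: (-5)·18 - 11·0 = -90 - 0 = -90
k: 11·(-3) - (-12)·18 = -33 - (-216) = 183
KL × KM = (-15, -90, 183)

(-15, -90, 183)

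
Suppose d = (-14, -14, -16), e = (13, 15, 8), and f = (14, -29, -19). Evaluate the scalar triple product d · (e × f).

5108

e × f:
i: 15·(-19) - 8·(-29) = -285 - (-232) = -53
j: 8·14 - 13·(-19) = 112 - (-247) = 359
k: 13·(-29) - 15·14 = -377 - 210 = -587
e × f = (-53, 359, -587)
d · (e × f) = (-14)·(-53) + (-14)·359 + (-16)·(-587) = 742 - 5026 + 9392 = 5108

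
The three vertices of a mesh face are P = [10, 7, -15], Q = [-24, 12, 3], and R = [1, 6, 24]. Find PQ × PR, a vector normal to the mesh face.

(213, 1164, 79)

PQ = (-34, 5, 18)
PR = (-9, -1, 39)
i: 5·39 - 18·(-1) = 195 - (-18) = 213
j: 18·(-9) - (-34)·39 = -162 - (-1326) = 1164
k: (-34)·(-1) - 5·(-9) = 34 - (-45) = 79
PQ × PR = (213, 1164, 79)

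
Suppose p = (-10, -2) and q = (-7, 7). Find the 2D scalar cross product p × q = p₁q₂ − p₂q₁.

(-10)·7 - (-2)·(-7) = -70 - 14 = -84

-84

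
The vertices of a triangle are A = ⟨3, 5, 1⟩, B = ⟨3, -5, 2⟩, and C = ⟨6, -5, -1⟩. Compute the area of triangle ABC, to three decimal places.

AB = (0, -10, 1),  AC = (3, -10, -2)
i: (-10)·(-2) - 1·(-10) = 20 - (-10) = 30
j: 1·3 - 0·(-2) = 3 - 0 = 3
k: 0·(-10) - (-10)·3 = 0 - (-30) = 30
AB × AC = (30, 3, 30)
|AB × AC| = √1809 ≈ 42.5323
area = ½ · 42.5323 ≈ 21.266

21.266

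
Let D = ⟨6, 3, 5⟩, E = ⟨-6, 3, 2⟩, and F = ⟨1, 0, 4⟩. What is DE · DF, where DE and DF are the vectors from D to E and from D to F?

DE = E − D = (-12, 0, -3)
DF = F − D = (-5, -3, -1)
DE · DF = (-12)·(-5) + 0·(-3) + (-3)·(-1) = 60 + 0 + 3 = 63

63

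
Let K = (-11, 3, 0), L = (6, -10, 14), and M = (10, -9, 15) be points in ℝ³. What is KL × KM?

KL = (17, -13, 14)
KM = (21, -12, 15)
i: (-13)·15 - 14·(-12) = -195 - (-168) = -27
j: 14·21 - 17·15 = 294 - 255 = 39
k: 17·(-12) - (-13)·21 = -204 - (-273) = 69
KL × KM = (-27, 39, 69)

(-27, 39, 69)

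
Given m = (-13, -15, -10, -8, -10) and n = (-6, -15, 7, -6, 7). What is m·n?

m · n = (-13)·(-6) + (-15)·(-15) + (-10)·7 + (-8)·(-6) + (-10)·7 = 78 + 225 - 70 + 48 - 70 = 211

211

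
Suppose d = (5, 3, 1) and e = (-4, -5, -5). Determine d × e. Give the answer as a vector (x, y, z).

(-10, 21, -13)

i: 3·(-5) - 1·(-5) = -15 - (-5) = -10
j: 1·(-4) - 5·(-5) = -4 - (-25) = 21
k: 5·(-5) - 3·(-4) = -25 - (-12) = -13
d × e = (-10, 21, -13)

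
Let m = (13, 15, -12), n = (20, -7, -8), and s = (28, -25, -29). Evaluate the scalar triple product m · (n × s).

9027

n × s:
i: (-7)·(-29) - (-8)·(-25) = 203 - 200 = 3
j: (-8)·28 - 20·(-29) = -224 - (-580) = 356
k: 20·(-25) - (-7)·28 = -500 - (-196) = -304
n × s = (3, 356, -304)
m · (n × s) = 13·3 + 15·356 + (-12)·(-304) = 39 + 5340 + 3648 = 9027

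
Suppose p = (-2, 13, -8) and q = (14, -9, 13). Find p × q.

(97, -86, -164)

i: 13·13 - (-8)·(-9) = 169 - 72 = 97
j: (-8)·14 - (-2)·13 = -112 - (-26) = -86
k: (-2)·(-9) - 13·14 = 18 - 182 = -164
p × q = (97, -86, -164)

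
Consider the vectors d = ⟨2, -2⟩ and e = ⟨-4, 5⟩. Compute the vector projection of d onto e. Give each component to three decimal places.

d · e = 2·(-4) + (-2)·5 = -8 - 10 = -18
|e|² = 16 + 25 = 41
proj_e d = (-18/41) · (-4, 5) ≈ (1.756, -2.195)

(1.756, -2.195)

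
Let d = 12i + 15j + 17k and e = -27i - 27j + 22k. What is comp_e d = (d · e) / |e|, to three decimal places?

d · e = 12·(-27) + 15·(-27) + 17·22 = -324 - 405 + 374 = -355
|e| = √(729 + 729 + 484) = √1942 ≈ 44.0681
comp_e d = -355 / √1942 ≈ -8.056

-8.056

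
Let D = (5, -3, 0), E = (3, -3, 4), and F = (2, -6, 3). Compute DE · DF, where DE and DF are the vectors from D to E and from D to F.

18

DE = E − D = (-2, 0, 4)
DF = F − D = (-3, -3, 3)
DE · DF = (-2)·(-3) + 0·(-3) + 4·3 = 6 + 0 + 12 = 18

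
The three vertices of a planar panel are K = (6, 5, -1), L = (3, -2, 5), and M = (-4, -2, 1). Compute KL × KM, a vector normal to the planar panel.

(28, -54, -49)

KL = (-3, -7, 6)
KM = (-10, -7, 2)
i: (-7)·2 - 6·(-7) = -14 - (-42) = 28
j: 6·(-10) - (-3)·2 = -60 - (-6) = -54
k: (-3)·(-7) - (-7)·(-10) = 21 - 70 = -49
KL × KM = (28, -54, -49)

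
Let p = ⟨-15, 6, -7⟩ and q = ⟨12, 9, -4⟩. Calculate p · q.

p · q = (-15)·12 + 6·9 + (-7)·(-4) = -180 + 54 + 28 = -98

-98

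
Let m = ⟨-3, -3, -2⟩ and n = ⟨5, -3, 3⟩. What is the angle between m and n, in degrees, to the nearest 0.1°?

m · n = (-3)·5 + (-3)·(-3) + (-2)·3 = -15 + 9 - 6 = -12
|m|² = 9 + 9 + 4 = 22,  |m| = √22 ≈ 4.690416
|n|² = 25 + 9 + 9 = 43,  |n| = √43 ≈ 6.557439
cos θ = -12 / (4.690416 · 6.557439) ≈ -0.39015
θ = arccos(-0.39015) ≈ 113.0°

113.0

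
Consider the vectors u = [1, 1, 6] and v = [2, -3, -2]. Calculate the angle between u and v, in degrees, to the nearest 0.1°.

120.8

u · v = 1·2 + 1·(-3) + 6·(-2) = 2 - 3 - 12 = -13
|u|² = 1 + 1 + 36 = 38,  |u| = √38 ≈ 6.164414
|v|² = 4 + 9 + 4 = 17,  |v| = √17 ≈ 4.123106
cos θ = -13 / (6.164414 · 4.123106) ≈ -0.51148
θ = arccos(-0.51148) ≈ 120.8°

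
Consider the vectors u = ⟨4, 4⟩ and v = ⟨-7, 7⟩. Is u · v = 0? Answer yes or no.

yes

u · v = 4·(-7) + 4·7 = -28 + 28 = 0
Zero, so the vectors are orthogonal.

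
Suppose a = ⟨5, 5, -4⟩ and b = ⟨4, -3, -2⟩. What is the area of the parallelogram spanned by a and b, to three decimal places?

i: 5·(-2) - (-4)·(-3) = -10 - 12 = -22
j: (-4)·4 - 5·(-2) = -16 - (-10) = -6
k: 5·(-3) - 5·4 = -15 - 20 = -35
a × b = (-22, -6, -35)
|a × b| = √((-22)² + (-6)² + (-35)²) = √1745 ≈ 41.7732

41.773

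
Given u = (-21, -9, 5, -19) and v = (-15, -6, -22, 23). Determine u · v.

-178

u · v = (-21)·(-15) + (-9)·(-6) + 5·(-22) + (-19)·23 = 315 + 54 - 110 - 437 = -178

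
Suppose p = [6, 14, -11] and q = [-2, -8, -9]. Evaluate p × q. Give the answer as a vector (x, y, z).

(-214, 76, -20)

i: 14·(-9) - (-11)·(-8) = -126 - 88 = -214
j: (-11)·(-2) - 6·(-9) = 22 - (-54) = 76
k: 6·(-8) - 14·(-2) = -48 - (-28) = -20
p × q = (-214, 76, -20)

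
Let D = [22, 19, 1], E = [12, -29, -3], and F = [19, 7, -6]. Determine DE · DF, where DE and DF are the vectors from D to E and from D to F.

DE = E − D = (-10, -48, -4)
DF = F − D = (-3, -12, -7)
DE · DF = (-10)·(-3) + (-48)·(-12) + (-4)·(-7) = 30 + 576 + 28 = 634

634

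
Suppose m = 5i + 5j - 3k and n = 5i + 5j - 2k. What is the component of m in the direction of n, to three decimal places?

m · n = 5·5 + 5·5 + (-3)·(-2) = 25 + 25 + 6 = 56
|n| = √(25 + 25 + 4) = √54 ≈ 7.3485
comp_n m = 56 / √54 ≈ 7.621

7.621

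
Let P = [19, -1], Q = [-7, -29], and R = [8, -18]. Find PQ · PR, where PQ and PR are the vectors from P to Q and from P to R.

PQ = Q − P = (-26, -28)
PR = R − P = (-11, -17)
PQ · PR = (-26)·(-11) + (-28)·(-17) = 286 + 476 = 762

762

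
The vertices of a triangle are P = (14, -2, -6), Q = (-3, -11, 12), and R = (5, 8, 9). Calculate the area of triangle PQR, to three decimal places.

PQ = (-17, -9, 18),  PR = (-9, 10, 15)
i: (-9)·15 - 18·10 = -135 - 180 = -315
j: 18·(-9) - (-17)·15 = -162 - (-255) = 93
k: (-17)·10 - (-9)·(-9) = -170 - 81 = -251
PQ × PR = (-315, 93, -251)
|PQ × PR| = √170875 ≈ 413.3703
area = ½ · 413.3703 ≈ 206.685

206.685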